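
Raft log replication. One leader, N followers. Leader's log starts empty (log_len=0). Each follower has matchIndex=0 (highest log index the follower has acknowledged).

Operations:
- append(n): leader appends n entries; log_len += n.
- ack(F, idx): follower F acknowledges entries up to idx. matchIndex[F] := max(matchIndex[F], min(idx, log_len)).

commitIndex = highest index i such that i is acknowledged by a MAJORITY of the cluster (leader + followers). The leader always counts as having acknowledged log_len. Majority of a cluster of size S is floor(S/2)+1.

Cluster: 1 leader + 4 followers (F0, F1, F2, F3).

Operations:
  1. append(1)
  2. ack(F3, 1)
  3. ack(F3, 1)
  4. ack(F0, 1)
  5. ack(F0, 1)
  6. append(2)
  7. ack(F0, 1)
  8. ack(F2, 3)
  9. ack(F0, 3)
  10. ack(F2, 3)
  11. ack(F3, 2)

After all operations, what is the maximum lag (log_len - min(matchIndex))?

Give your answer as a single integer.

Op 1: append 1 -> log_len=1
Op 2: F3 acks idx 1 -> match: F0=0 F1=0 F2=0 F3=1; commitIndex=0
Op 3: F3 acks idx 1 -> match: F0=0 F1=0 F2=0 F3=1; commitIndex=0
Op 4: F0 acks idx 1 -> match: F0=1 F1=0 F2=0 F3=1; commitIndex=1
Op 5: F0 acks idx 1 -> match: F0=1 F1=0 F2=0 F3=1; commitIndex=1
Op 6: append 2 -> log_len=3
Op 7: F0 acks idx 1 -> match: F0=1 F1=0 F2=0 F3=1; commitIndex=1
Op 8: F2 acks idx 3 -> match: F0=1 F1=0 F2=3 F3=1; commitIndex=1
Op 9: F0 acks idx 3 -> match: F0=3 F1=0 F2=3 F3=1; commitIndex=3
Op 10: F2 acks idx 3 -> match: F0=3 F1=0 F2=3 F3=1; commitIndex=3
Op 11: F3 acks idx 2 -> match: F0=3 F1=0 F2=3 F3=2; commitIndex=3

Answer: 3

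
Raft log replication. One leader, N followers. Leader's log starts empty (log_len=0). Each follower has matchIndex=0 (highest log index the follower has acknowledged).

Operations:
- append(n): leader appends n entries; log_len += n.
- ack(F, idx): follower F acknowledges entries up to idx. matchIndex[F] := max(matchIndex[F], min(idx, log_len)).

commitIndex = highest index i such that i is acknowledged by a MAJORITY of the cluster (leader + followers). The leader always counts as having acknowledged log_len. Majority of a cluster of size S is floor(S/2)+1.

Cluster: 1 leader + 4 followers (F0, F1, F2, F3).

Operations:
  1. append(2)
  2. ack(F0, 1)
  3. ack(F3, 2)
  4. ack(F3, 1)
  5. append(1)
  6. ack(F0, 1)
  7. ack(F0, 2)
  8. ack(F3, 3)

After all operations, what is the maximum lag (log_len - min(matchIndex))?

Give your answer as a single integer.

Op 1: append 2 -> log_len=2
Op 2: F0 acks idx 1 -> match: F0=1 F1=0 F2=0 F3=0; commitIndex=0
Op 3: F3 acks idx 2 -> match: F0=1 F1=0 F2=0 F3=2; commitIndex=1
Op 4: F3 acks idx 1 -> match: F0=1 F1=0 F2=0 F3=2; commitIndex=1
Op 5: append 1 -> log_len=3
Op 6: F0 acks idx 1 -> match: F0=1 F1=0 F2=0 F3=2; commitIndex=1
Op 7: F0 acks idx 2 -> match: F0=2 F1=0 F2=0 F3=2; commitIndex=2
Op 8: F3 acks idx 3 -> match: F0=2 F1=0 F2=0 F3=3; commitIndex=2

Answer: 3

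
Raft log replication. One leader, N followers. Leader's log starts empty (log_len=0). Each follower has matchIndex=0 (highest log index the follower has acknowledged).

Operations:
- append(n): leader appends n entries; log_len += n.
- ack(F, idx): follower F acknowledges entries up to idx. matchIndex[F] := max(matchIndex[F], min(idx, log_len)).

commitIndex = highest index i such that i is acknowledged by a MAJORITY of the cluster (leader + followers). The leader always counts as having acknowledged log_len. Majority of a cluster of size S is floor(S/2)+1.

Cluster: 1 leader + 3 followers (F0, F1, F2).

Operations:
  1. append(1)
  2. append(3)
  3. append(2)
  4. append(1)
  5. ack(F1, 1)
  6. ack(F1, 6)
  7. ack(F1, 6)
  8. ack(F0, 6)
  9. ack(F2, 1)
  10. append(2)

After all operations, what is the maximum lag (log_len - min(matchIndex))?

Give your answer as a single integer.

Answer: 8

Derivation:
Op 1: append 1 -> log_len=1
Op 2: append 3 -> log_len=4
Op 3: append 2 -> log_len=6
Op 4: append 1 -> log_len=7
Op 5: F1 acks idx 1 -> match: F0=0 F1=1 F2=0; commitIndex=0
Op 6: F1 acks idx 6 -> match: F0=0 F1=6 F2=0; commitIndex=0
Op 7: F1 acks idx 6 -> match: F0=0 F1=6 F2=0; commitIndex=0
Op 8: F0 acks idx 6 -> match: F0=6 F1=6 F2=0; commitIndex=6
Op 9: F2 acks idx 1 -> match: F0=6 F1=6 F2=1; commitIndex=6
Op 10: append 2 -> log_len=9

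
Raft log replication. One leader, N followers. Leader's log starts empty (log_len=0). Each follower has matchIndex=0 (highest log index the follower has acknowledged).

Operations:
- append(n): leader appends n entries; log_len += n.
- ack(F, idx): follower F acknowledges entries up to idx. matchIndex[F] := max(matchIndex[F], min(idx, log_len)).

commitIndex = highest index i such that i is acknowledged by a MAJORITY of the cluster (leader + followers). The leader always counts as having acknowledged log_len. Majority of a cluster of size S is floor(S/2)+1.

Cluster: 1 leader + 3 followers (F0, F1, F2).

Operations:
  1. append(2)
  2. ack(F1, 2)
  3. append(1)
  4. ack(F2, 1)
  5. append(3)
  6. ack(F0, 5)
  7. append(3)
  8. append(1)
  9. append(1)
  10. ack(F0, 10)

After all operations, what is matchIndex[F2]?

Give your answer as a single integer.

Answer: 1

Derivation:
Op 1: append 2 -> log_len=2
Op 2: F1 acks idx 2 -> match: F0=0 F1=2 F2=0; commitIndex=0
Op 3: append 1 -> log_len=3
Op 4: F2 acks idx 1 -> match: F0=0 F1=2 F2=1; commitIndex=1
Op 5: append 3 -> log_len=6
Op 6: F0 acks idx 5 -> match: F0=5 F1=2 F2=1; commitIndex=2
Op 7: append 3 -> log_len=9
Op 8: append 1 -> log_len=10
Op 9: append 1 -> log_len=11
Op 10: F0 acks idx 10 -> match: F0=10 F1=2 F2=1; commitIndex=2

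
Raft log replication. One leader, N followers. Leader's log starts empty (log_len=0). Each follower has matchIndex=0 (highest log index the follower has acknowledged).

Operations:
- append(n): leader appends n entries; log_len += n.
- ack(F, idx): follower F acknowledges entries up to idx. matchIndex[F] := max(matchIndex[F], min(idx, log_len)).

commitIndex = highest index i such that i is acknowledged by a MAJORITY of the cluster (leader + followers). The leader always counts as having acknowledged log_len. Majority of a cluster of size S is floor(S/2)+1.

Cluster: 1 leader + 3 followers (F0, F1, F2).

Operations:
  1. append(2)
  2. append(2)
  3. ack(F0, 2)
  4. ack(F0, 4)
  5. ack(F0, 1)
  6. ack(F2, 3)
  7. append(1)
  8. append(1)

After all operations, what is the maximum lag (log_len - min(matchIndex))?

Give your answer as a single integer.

Op 1: append 2 -> log_len=2
Op 2: append 2 -> log_len=4
Op 3: F0 acks idx 2 -> match: F0=2 F1=0 F2=0; commitIndex=0
Op 4: F0 acks idx 4 -> match: F0=4 F1=0 F2=0; commitIndex=0
Op 5: F0 acks idx 1 -> match: F0=4 F1=0 F2=0; commitIndex=0
Op 6: F2 acks idx 3 -> match: F0=4 F1=0 F2=3; commitIndex=3
Op 7: append 1 -> log_len=5
Op 8: append 1 -> log_len=6

Answer: 6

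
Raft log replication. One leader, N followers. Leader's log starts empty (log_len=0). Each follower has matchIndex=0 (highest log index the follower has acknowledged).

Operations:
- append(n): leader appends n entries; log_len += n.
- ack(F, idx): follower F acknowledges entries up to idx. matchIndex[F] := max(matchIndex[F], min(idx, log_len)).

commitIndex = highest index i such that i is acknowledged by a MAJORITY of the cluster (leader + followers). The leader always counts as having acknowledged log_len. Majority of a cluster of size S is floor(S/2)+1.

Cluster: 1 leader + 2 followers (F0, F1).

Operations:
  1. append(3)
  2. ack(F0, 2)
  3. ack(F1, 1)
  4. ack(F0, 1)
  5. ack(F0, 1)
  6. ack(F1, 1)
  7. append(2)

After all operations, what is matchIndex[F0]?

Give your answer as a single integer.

Op 1: append 3 -> log_len=3
Op 2: F0 acks idx 2 -> match: F0=2 F1=0; commitIndex=2
Op 3: F1 acks idx 1 -> match: F0=2 F1=1; commitIndex=2
Op 4: F0 acks idx 1 -> match: F0=2 F1=1; commitIndex=2
Op 5: F0 acks idx 1 -> match: F0=2 F1=1; commitIndex=2
Op 6: F1 acks idx 1 -> match: F0=2 F1=1; commitIndex=2
Op 7: append 2 -> log_len=5

Answer: 2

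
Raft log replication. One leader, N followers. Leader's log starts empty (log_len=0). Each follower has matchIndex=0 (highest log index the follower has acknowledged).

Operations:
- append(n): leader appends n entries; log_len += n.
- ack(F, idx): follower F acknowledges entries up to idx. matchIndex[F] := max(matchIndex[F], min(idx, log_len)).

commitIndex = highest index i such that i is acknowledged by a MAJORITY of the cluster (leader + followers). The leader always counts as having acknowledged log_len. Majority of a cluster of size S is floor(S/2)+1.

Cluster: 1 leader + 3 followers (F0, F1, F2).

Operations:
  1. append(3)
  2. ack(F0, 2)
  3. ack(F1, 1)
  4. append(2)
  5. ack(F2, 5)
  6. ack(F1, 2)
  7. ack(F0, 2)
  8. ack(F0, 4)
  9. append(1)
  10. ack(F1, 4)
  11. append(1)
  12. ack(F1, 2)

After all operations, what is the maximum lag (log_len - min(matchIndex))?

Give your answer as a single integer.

Answer: 3

Derivation:
Op 1: append 3 -> log_len=3
Op 2: F0 acks idx 2 -> match: F0=2 F1=0 F2=0; commitIndex=0
Op 3: F1 acks idx 1 -> match: F0=2 F1=1 F2=0; commitIndex=1
Op 4: append 2 -> log_len=5
Op 5: F2 acks idx 5 -> match: F0=2 F1=1 F2=5; commitIndex=2
Op 6: F1 acks idx 2 -> match: F0=2 F1=2 F2=5; commitIndex=2
Op 7: F0 acks idx 2 -> match: F0=2 F1=2 F2=5; commitIndex=2
Op 8: F0 acks idx 4 -> match: F0=4 F1=2 F2=5; commitIndex=4
Op 9: append 1 -> log_len=6
Op 10: F1 acks idx 4 -> match: F0=4 F1=4 F2=5; commitIndex=4
Op 11: append 1 -> log_len=7
Op 12: F1 acks idx 2 -> match: F0=4 F1=4 F2=5; commitIndex=4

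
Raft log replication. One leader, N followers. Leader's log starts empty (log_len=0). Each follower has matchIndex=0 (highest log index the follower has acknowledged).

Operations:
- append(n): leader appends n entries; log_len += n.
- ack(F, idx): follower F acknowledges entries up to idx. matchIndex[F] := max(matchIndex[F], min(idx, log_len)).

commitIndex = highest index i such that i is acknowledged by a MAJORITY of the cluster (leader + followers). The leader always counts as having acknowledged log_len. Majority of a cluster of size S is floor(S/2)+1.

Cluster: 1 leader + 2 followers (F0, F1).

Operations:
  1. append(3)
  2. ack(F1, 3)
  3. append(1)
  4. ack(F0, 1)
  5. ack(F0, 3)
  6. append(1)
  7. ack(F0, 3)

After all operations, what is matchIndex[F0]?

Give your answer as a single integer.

Answer: 3

Derivation:
Op 1: append 3 -> log_len=3
Op 2: F1 acks idx 3 -> match: F0=0 F1=3; commitIndex=3
Op 3: append 1 -> log_len=4
Op 4: F0 acks idx 1 -> match: F0=1 F1=3; commitIndex=3
Op 5: F0 acks idx 3 -> match: F0=3 F1=3; commitIndex=3
Op 6: append 1 -> log_len=5
Op 7: F0 acks idx 3 -> match: F0=3 F1=3; commitIndex=3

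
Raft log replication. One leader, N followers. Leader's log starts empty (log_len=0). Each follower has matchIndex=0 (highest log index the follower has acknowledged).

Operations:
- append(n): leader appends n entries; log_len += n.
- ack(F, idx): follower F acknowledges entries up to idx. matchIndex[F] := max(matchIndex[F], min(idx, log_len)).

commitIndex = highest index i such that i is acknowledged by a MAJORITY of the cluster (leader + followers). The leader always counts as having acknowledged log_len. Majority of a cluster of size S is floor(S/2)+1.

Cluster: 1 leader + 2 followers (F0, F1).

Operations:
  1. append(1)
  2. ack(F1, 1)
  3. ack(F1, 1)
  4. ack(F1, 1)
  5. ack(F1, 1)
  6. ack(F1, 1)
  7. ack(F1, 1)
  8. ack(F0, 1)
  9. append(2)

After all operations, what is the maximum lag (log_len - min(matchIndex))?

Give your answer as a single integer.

Answer: 2

Derivation:
Op 1: append 1 -> log_len=1
Op 2: F1 acks idx 1 -> match: F0=0 F1=1; commitIndex=1
Op 3: F1 acks idx 1 -> match: F0=0 F1=1; commitIndex=1
Op 4: F1 acks idx 1 -> match: F0=0 F1=1; commitIndex=1
Op 5: F1 acks idx 1 -> match: F0=0 F1=1; commitIndex=1
Op 6: F1 acks idx 1 -> match: F0=0 F1=1; commitIndex=1
Op 7: F1 acks idx 1 -> match: F0=0 F1=1; commitIndex=1
Op 8: F0 acks idx 1 -> match: F0=1 F1=1; commitIndex=1
Op 9: append 2 -> log_len=3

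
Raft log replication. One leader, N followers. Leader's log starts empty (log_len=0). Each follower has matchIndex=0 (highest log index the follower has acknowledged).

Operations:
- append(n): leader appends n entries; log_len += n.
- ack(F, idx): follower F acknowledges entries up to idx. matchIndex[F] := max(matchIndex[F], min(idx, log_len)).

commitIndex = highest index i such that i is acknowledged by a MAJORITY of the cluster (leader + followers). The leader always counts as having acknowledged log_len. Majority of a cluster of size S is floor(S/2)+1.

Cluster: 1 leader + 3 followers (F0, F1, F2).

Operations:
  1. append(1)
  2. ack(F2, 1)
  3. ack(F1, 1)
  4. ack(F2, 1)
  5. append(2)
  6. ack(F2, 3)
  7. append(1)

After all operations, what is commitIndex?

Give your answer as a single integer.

Answer: 1

Derivation:
Op 1: append 1 -> log_len=1
Op 2: F2 acks idx 1 -> match: F0=0 F1=0 F2=1; commitIndex=0
Op 3: F1 acks idx 1 -> match: F0=0 F1=1 F2=1; commitIndex=1
Op 4: F2 acks idx 1 -> match: F0=0 F1=1 F2=1; commitIndex=1
Op 5: append 2 -> log_len=3
Op 6: F2 acks idx 3 -> match: F0=0 F1=1 F2=3; commitIndex=1
Op 7: append 1 -> log_len=4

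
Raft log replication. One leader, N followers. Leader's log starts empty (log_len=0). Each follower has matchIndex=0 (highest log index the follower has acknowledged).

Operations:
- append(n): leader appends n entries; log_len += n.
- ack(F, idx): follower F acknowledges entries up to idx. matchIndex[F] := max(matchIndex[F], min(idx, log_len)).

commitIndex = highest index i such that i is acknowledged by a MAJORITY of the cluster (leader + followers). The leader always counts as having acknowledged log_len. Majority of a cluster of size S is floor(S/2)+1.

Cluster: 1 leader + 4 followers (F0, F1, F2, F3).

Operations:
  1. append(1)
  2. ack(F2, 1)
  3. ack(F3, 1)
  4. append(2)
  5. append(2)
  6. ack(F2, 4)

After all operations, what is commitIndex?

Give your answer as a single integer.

Op 1: append 1 -> log_len=1
Op 2: F2 acks idx 1 -> match: F0=0 F1=0 F2=1 F3=0; commitIndex=0
Op 3: F3 acks idx 1 -> match: F0=0 F1=0 F2=1 F3=1; commitIndex=1
Op 4: append 2 -> log_len=3
Op 5: append 2 -> log_len=5
Op 6: F2 acks idx 4 -> match: F0=0 F1=0 F2=4 F3=1; commitIndex=1

Answer: 1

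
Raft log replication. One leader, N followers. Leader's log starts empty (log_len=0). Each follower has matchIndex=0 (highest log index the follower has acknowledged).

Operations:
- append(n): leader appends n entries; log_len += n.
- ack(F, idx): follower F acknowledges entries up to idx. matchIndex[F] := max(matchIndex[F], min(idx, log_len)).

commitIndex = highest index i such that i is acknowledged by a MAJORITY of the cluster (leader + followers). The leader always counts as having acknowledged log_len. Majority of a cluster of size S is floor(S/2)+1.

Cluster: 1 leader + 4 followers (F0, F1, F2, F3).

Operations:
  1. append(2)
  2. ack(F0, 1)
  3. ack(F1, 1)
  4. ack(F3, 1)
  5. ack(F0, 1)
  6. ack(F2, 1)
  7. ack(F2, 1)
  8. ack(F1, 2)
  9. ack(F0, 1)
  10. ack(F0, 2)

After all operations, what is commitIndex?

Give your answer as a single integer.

Answer: 2

Derivation:
Op 1: append 2 -> log_len=2
Op 2: F0 acks idx 1 -> match: F0=1 F1=0 F2=0 F3=0; commitIndex=0
Op 3: F1 acks idx 1 -> match: F0=1 F1=1 F2=0 F3=0; commitIndex=1
Op 4: F3 acks idx 1 -> match: F0=1 F1=1 F2=0 F3=1; commitIndex=1
Op 5: F0 acks idx 1 -> match: F0=1 F1=1 F2=0 F3=1; commitIndex=1
Op 6: F2 acks idx 1 -> match: F0=1 F1=1 F2=1 F3=1; commitIndex=1
Op 7: F2 acks idx 1 -> match: F0=1 F1=1 F2=1 F3=1; commitIndex=1
Op 8: F1 acks idx 2 -> match: F0=1 F1=2 F2=1 F3=1; commitIndex=1
Op 9: F0 acks idx 1 -> match: F0=1 F1=2 F2=1 F3=1; commitIndex=1
Op 10: F0 acks idx 2 -> match: F0=2 F1=2 F2=1 F3=1; commitIndex=2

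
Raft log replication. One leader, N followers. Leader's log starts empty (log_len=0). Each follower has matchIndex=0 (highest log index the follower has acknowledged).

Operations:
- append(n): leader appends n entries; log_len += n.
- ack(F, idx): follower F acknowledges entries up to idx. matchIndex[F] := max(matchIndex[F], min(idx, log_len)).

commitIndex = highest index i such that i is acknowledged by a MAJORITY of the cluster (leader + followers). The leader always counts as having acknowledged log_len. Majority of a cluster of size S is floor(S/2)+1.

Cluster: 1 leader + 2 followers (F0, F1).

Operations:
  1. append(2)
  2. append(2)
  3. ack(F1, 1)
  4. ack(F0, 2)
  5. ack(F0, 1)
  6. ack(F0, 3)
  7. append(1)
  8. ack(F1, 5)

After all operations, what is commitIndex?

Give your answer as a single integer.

Answer: 5

Derivation:
Op 1: append 2 -> log_len=2
Op 2: append 2 -> log_len=4
Op 3: F1 acks idx 1 -> match: F0=0 F1=1; commitIndex=1
Op 4: F0 acks idx 2 -> match: F0=2 F1=1; commitIndex=2
Op 5: F0 acks idx 1 -> match: F0=2 F1=1; commitIndex=2
Op 6: F0 acks idx 3 -> match: F0=3 F1=1; commitIndex=3
Op 7: append 1 -> log_len=5
Op 8: F1 acks idx 5 -> match: F0=3 F1=5; commitIndex=5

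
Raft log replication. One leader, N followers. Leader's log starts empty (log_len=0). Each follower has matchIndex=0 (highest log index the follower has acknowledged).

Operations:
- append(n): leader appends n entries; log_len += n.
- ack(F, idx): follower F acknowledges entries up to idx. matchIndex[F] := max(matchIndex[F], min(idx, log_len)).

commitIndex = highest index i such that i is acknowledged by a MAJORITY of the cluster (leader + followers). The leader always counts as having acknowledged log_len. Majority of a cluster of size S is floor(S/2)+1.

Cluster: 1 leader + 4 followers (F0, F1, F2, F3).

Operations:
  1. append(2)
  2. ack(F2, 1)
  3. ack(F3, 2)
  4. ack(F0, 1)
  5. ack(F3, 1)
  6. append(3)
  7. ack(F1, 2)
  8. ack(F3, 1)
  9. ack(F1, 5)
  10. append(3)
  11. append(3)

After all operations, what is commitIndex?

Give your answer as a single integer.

Answer: 2

Derivation:
Op 1: append 2 -> log_len=2
Op 2: F2 acks idx 1 -> match: F0=0 F1=0 F2=1 F3=0; commitIndex=0
Op 3: F3 acks idx 2 -> match: F0=0 F1=0 F2=1 F3=2; commitIndex=1
Op 4: F0 acks idx 1 -> match: F0=1 F1=0 F2=1 F3=2; commitIndex=1
Op 5: F3 acks idx 1 -> match: F0=1 F1=0 F2=1 F3=2; commitIndex=1
Op 6: append 3 -> log_len=5
Op 7: F1 acks idx 2 -> match: F0=1 F1=2 F2=1 F3=2; commitIndex=2
Op 8: F3 acks idx 1 -> match: F0=1 F1=2 F2=1 F3=2; commitIndex=2
Op 9: F1 acks idx 5 -> match: F0=1 F1=5 F2=1 F3=2; commitIndex=2
Op 10: append 3 -> log_len=8
Op 11: append 3 -> log_len=11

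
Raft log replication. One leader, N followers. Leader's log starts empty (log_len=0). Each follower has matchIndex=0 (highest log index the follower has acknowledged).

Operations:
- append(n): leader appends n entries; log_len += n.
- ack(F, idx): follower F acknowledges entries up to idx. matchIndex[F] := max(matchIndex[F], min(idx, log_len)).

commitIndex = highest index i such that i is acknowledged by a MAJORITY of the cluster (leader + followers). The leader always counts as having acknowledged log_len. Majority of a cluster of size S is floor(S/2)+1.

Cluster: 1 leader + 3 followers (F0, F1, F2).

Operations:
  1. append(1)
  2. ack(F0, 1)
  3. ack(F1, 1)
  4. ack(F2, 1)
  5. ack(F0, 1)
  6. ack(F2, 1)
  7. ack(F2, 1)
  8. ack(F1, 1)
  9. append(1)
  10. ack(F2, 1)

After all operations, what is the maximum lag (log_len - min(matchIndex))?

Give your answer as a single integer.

Op 1: append 1 -> log_len=1
Op 2: F0 acks idx 1 -> match: F0=1 F1=0 F2=0; commitIndex=0
Op 3: F1 acks idx 1 -> match: F0=1 F1=1 F2=0; commitIndex=1
Op 4: F2 acks idx 1 -> match: F0=1 F1=1 F2=1; commitIndex=1
Op 5: F0 acks idx 1 -> match: F0=1 F1=1 F2=1; commitIndex=1
Op 6: F2 acks idx 1 -> match: F0=1 F1=1 F2=1; commitIndex=1
Op 7: F2 acks idx 1 -> match: F0=1 F1=1 F2=1; commitIndex=1
Op 8: F1 acks idx 1 -> match: F0=1 F1=1 F2=1; commitIndex=1
Op 9: append 1 -> log_len=2
Op 10: F2 acks idx 1 -> match: F0=1 F1=1 F2=1; commitIndex=1

Answer: 1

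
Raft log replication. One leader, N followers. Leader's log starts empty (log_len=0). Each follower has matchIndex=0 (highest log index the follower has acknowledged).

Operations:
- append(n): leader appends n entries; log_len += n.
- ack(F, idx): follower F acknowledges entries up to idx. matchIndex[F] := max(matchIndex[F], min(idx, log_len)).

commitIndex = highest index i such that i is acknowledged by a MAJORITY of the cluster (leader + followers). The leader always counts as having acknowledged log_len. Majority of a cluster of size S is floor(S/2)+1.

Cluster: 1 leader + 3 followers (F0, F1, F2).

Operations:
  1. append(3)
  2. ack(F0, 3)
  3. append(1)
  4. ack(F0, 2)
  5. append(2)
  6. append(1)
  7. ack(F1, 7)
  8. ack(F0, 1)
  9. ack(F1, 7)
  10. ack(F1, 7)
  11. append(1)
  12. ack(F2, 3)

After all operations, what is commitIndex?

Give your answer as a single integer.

Op 1: append 3 -> log_len=3
Op 2: F0 acks idx 3 -> match: F0=3 F1=0 F2=0; commitIndex=0
Op 3: append 1 -> log_len=4
Op 4: F0 acks idx 2 -> match: F0=3 F1=0 F2=0; commitIndex=0
Op 5: append 2 -> log_len=6
Op 6: append 1 -> log_len=7
Op 7: F1 acks idx 7 -> match: F0=3 F1=7 F2=0; commitIndex=3
Op 8: F0 acks idx 1 -> match: F0=3 F1=7 F2=0; commitIndex=3
Op 9: F1 acks idx 7 -> match: F0=3 F1=7 F2=0; commitIndex=3
Op 10: F1 acks idx 7 -> match: F0=3 F1=7 F2=0; commitIndex=3
Op 11: append 1 -> log_len=8
Op 12: F2 acks idx 3 -> match: F0=3 F1=7 F2=3; commitIndex=3

Answer: 3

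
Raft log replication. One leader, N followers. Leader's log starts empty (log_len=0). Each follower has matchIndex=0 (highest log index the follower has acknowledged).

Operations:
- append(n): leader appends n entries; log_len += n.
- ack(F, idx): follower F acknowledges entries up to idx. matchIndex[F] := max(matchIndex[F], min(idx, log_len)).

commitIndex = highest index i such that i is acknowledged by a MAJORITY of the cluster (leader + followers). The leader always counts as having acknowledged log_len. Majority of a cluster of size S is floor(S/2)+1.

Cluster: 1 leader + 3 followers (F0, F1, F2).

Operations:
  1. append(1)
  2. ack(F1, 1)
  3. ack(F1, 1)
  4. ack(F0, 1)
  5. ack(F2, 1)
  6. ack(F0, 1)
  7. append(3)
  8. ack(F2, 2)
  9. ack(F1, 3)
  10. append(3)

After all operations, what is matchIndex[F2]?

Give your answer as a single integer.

Answer: 2

Derivation:
Op 1: append 1 -> log_len=1
Op 2: F1 acks idx 1 -> match: F0=0 F1=1 F2=0; commitIndex=0
Op 3: F1 acks idx 1 -> match: F0=0 F1=1 F2=0; commitIndex=0
Op 4: F0 acks idx 1 -> match: F0=1 F1=1 F2=0; commitIndex=1
Op 5: F2 acks idx 1 -> match: F0=1 F1=1 F2=1; commitIndex=1
Op 6: F0 acks idx 1 -> match: F0=1 F1=1 F2=1; commitIndex=1
Op 7: append 3 -> log_len=4
Op 8: F2 acks idx 2 -> match: F0=1 F1=1 F2=2; commitIndex=1
Op 9: F1 acks idx 3 -> match: F0=1 F1=3 F2=2; commitIndex=2
Op 10: append 3 -> log_len=7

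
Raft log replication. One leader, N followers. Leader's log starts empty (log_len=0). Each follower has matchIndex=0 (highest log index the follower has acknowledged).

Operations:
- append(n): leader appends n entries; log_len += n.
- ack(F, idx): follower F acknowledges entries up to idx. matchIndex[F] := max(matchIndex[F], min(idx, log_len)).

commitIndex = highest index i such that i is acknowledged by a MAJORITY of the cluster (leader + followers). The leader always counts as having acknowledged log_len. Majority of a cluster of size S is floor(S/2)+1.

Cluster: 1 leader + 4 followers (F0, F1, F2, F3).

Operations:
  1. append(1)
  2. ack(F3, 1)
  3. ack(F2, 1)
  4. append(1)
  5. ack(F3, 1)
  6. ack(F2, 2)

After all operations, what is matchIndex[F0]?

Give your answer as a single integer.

Op 1: append 1 -> log_len=1
Op 2: F3 acks idx 1 -> match: F0=0 F1=0 F2=0 F3=1; commitIndex=0
Op 3: F2 acks idx 1 -> match: F0=0 F1=0 F2=1 F3=1; commitIndex=1
Op 4: append 1 -> log_len=2
Op 5: F3 acks idx 1 -> match: F0=0 F1=0 F2=1 F3=1; commitIndex=1
Op 6: F2 acks idx 2 -> match: F0=0 F1=0 F2=2 F3=1; commitIndex=1

Answer: 0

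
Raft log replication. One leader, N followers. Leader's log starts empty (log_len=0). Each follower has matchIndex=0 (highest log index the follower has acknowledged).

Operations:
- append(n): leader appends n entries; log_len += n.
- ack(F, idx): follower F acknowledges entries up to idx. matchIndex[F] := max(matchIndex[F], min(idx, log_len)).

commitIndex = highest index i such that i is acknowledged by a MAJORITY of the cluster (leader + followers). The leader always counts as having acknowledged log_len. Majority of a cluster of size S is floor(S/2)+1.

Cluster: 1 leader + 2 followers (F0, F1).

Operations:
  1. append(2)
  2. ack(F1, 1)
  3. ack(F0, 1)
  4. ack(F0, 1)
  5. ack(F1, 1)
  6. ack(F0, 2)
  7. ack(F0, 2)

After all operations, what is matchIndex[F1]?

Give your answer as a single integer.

Answer: 1

Derivation:
Op 1: append 2 -> log_len=2
Op 2: F1 acks idx 1 -> match: F0=0 F1=1; commitIndex=1
Op 3: F0 acks idx 1 -> match: F0=1 F1=1; commitIndex=1
Op 4: F0 acks idx 1 -> match: F0=1 F1=1; commitIndex=1
Op 5: F1 acks idx 1 -> match: F0=1 F1=1; commitIndex=1
Op 6: F0 acks idx 2 -> match: F0=2 F1=1; commitIndex=2
Op 7: F0 acks idx 2 -> match: F0=2 F1=1; commitIndex=2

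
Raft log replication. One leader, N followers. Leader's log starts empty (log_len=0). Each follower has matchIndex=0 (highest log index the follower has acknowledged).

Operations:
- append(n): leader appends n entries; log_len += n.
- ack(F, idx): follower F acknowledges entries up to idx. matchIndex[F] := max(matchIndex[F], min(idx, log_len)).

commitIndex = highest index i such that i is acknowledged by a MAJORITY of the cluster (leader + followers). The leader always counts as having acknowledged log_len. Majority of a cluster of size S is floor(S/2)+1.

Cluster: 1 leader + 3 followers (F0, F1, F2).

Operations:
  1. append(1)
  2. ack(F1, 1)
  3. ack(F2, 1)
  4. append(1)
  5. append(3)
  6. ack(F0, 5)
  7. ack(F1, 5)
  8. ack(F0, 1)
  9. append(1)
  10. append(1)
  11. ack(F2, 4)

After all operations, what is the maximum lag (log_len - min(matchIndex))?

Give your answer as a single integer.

Op 1: append 1 -> log_len=1
Op 2: F1 acks idx 1 -> match: F0=0 F1=1 F2=0; commitIndex=0
Op 3: F2 acks idx 1 -> match: F0=0 F1=1 F2=1; commitIndex=1
Op 4: append 1 -> log_len=2
Op 5: append 3 -> log_len=5
Op 6: F0 acks idx 5 -> match: F0=5 F1=1 F2=1; commitIndex=1
Op 7: F1 acks idx 5 -> match: F0=5 F1=5 F2=1; commitIndex=5
Op 8: F0 acks idx 1 -> match: F0=5 F1=5 F2=1; commitIndex=5
Op 9: append 1 -> log_len=6
Op 10: append 1 -> log_len=7
Op 11: F2 acks idx 4 -> match: F0=5 F1=5 F2=4; commitIndex=5

Answer: 3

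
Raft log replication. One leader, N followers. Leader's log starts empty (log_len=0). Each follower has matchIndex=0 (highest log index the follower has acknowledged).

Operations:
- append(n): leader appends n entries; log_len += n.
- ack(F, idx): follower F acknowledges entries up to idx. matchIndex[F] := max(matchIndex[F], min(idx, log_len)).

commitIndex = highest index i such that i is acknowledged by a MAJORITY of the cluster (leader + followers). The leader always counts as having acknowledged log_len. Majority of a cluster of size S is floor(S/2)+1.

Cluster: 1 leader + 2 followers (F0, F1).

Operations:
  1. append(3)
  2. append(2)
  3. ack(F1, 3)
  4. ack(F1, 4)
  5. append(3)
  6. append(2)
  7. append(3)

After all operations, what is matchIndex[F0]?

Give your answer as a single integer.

Answer: 0

Derivation:
Op 1: append 3 -> log_len=3
Op 2: append 2 -> log_len=5
Op 3: F1 acks idx 3 -> match: F0=0 F1=3; commitIndex=3
Op 4: F1 acks idx 4 -> match: F0=0 F1=4; commitIndex=4
Op 5: append 3 -> log_len=8
Op 6: append 2 -> log_len=10
Op 7: append 3 -> log_len=13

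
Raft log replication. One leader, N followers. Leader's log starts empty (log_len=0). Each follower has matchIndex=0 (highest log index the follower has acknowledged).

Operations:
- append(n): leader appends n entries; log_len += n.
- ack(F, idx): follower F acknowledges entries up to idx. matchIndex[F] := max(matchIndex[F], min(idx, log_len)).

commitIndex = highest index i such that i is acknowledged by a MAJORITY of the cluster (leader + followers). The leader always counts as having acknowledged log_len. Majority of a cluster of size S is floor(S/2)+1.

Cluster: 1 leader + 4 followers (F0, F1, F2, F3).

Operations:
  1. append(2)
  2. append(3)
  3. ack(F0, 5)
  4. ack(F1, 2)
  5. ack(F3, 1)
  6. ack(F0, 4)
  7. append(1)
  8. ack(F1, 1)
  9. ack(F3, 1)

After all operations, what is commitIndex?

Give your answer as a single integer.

Op 1: append 2 -> log_len=2
Op 2: append 3 -> log_len=5
Op 3: F0 acks idx 5 -> match: F0=5 F1=0 F2=0 F3=0; commitIndex=0
Op 4: F1 acks idx 2 -> match: F0=5 F1=2 F2=0 F3=0; commitIndex=2
Op 5: F3 acks idx 1 -> match: F0=5 F1=2 F2=0 F3=1; commitIndex=2
Op 6: F0 acks idx 4 -> match: F0=5 F1=2 F2=0 F3=1; commitIndex=2
Op 7: append 1 -> log_len=6
Op 8: F1 acks idx 1 -> match: F0=5 F1=2 F2=0 F3=1; commitIndex=2
Op 9: F3 acks idx 1 -> match: F0=5 F1=2 F2=0 F3=1; commitIndex=2

Answer: 2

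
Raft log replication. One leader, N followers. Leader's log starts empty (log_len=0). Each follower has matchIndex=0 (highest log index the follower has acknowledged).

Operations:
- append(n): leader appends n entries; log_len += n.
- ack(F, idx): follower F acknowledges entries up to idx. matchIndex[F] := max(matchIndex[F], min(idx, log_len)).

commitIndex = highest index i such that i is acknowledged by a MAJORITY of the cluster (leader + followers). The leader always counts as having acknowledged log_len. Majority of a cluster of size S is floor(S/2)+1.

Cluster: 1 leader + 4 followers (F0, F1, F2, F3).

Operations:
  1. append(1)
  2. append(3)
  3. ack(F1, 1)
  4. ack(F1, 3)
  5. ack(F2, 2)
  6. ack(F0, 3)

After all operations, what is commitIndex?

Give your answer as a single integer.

Op 1: append 1 -> log_len=1
Op 2: append 3 -> log_len=4
Op 3: F1 acks idx 1 -> match: F0=0 F1=1 F2=0 F3=0; commitIndex=0
Op 4: F1 acks idx 3 -> match: F0=0 F1=3 F2=0 F3=0; commitIndex=0
Op 5: F2 acks idx 2 -> match: F0=0 F1=3 F2=2 F3=0; commitIndex=2
Op 6: F0 acks idx 3 -> match: F0=3 F1=3 F2=2 F3=0; commitIndex=3

Answer: 3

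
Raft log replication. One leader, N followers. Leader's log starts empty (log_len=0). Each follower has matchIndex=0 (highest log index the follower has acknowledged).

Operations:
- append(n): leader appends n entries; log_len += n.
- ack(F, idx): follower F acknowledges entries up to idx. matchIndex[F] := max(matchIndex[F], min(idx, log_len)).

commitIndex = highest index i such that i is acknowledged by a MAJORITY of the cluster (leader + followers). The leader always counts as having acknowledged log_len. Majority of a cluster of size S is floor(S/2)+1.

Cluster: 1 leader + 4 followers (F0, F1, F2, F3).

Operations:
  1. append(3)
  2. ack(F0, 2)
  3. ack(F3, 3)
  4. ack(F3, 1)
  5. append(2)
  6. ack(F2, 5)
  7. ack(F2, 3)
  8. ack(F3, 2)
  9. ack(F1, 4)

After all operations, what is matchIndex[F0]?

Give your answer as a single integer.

Op 1: append 3 -> log_len=3
Op 2: F0 acks idx 2 -> match: F0=2 F1=0 F2=0 F3=0; commitIndex=0
Op 3: F3 acks idx 3 -> match: F0=2 F1=0 F2=0 F3=3; commitIndex=2
Op 4: F3 acks idx 1 -> match: F0=2 F1=0 F2=0 F3=3; commitIndex=2
Op 5: append 2 -> log_len=5
Op 6: F2 acks idx 5 -> match: F0=2 F1=0 F2=5 F3=3; commitIndex=3
Op 7: F2 acks idx 3 -> match: F0=2 F1=0 F2=5 F3=3; commitIndex=3
Op 8: F3 acks idx 2 -> match: F0=2 F1=0 F2=5 F3=3; commitIndex=3
Op 9: F1 acks idx 4 -> match: F0=2 F1=4 F2=5 F3=3; commitIndex=4

Answer: 2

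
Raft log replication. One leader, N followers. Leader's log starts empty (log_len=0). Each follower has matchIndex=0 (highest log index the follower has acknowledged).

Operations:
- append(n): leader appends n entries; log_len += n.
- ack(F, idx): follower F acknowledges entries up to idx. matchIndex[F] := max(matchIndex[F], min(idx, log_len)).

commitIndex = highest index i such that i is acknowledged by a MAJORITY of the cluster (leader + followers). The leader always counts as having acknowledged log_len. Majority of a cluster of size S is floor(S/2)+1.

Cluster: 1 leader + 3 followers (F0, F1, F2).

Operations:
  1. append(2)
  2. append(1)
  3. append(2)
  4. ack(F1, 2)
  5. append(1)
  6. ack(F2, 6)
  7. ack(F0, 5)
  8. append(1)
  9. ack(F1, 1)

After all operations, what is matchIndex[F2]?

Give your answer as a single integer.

Op 1: append 2 -> log_len=2
Op 2: append 1 -> log_len=3
Op 3: append 2 -> log_len=5
Op 4: F1 acks idx 2 -> match: F0=0 F1=2 F2=0; commitIndex=0
Op 5: append 1 -> log_len=6
Op 6: F2 acks idx 6 -> match: F0=0 F1=2 F2=6; commitIndex=2
Op 7: F0 acks idx 5 -> match: F0=5 F1=2 F2=6; commitIndex=5
Op 8: append 1 -> log_len=7
Op 9: F1 acks idx 1 -> match: F0=5 F1=2 F2=6; commitIndex=5

Answer: 6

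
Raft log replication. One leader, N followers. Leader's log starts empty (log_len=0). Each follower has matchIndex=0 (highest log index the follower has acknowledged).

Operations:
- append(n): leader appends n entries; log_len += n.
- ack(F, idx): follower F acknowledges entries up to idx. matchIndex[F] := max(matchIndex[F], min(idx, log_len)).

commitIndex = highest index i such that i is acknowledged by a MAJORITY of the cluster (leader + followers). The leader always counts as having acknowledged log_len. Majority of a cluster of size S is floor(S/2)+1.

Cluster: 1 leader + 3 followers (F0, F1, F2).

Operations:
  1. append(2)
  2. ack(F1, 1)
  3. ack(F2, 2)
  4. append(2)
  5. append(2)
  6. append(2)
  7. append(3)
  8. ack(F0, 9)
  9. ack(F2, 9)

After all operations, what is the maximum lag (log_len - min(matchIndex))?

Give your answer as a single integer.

Answer: 10

Derivation:
Op 1: append 2 -> log_len=2
Op 2: F1 acks idx 1 -> match: F0=0 F1=1 F2=0; commitIndex=0
Op 3: F2 acks idx 2 -> match: F0=0 F1=1 F2=2; commitIndex=1
Op 4: append 2 -> log_len=4
Op 5: append 2 -> log_len=6
Op 6: append 2 -> log_len=8
Op 7: append 3 -> log_len=11
Op 8: F0 acks idx 9 -> match: F0=9 F1=1 F2=2; commitIndex=2
Op 9: F2 acks idx 9 -> match: F0=9 F1=1 F2=9; commitIndex=9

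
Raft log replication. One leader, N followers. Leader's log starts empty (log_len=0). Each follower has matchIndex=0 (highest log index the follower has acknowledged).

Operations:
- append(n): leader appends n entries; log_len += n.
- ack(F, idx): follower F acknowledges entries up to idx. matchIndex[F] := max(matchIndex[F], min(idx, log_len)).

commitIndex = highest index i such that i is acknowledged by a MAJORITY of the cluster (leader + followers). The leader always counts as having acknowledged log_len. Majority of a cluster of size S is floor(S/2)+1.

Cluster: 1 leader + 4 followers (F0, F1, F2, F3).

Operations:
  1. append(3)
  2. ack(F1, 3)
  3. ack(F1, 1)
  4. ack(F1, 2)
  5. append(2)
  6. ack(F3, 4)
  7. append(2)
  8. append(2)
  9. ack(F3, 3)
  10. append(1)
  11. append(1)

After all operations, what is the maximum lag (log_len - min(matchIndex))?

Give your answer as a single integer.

Answer: 11

Derivation:
Op 1: append 3 -> log_len=3
Op 2: F1 acks idx 3 -> match: F0=0 F1=3 F2=0 F3=0; commitIndex=0
Op 3: F1 acks idx 1 -> match: F0=0 F1=3 F2=0 F3=0; commitIndex=0
Op 4: F1 acks idx 2 -> match: F0=0 F1=3 F2=0 F3=0; commitIndex=0
Op 5: append 2 -> log_len=5
Op 6: F3 acks idx 4 -> match: F0=0 F1=3 F2=0 F3=4; commitIndex=3
Op 7: append 2 -> log_len=7
Op 8: append 2 -> log_len=9
Op 9: F3 acks idx 3 -> match: F0=0 F1=3 F2=0 F3=4; commitIndex=3
Op 10: append 1 -> log_len=10
Op 11: append 1 -> log_len=11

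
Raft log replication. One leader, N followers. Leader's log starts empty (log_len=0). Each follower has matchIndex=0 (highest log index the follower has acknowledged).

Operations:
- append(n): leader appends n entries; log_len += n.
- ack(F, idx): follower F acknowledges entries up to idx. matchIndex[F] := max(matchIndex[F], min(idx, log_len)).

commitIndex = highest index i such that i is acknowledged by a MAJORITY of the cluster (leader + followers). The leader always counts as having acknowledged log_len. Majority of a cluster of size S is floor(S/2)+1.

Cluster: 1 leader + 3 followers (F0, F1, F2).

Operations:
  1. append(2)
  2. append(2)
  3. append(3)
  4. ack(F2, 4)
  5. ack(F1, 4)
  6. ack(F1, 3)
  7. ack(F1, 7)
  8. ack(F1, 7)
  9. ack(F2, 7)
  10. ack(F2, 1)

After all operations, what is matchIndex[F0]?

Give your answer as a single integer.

Answer: 0

Derivation:
Op 1: append 2 -> log_len=2
Op 2: append 2 -> log_len=4
Op 3: append 3 -> log_len=7
Op 4: F2 acks idx 4 -> match: F0=0 F1=0 F2=4; commitIndex=0
Op 5: F1 acks idx 4 -> match: F0=0 F1=4 F2=4; commitIndex=4
Op 6: F1 acks idx 3 -> match: F0=0 F1=4 F2=4; commitIndex=4
Op 7: F1 acks idx 7 -> match: F0=0 F1=7 F2=4; commitIndex=4
Op 8: F1 acks idx 7 -> match: F0=0 F1=7 F2=4; commitIndex=4
Op 9: F2 acks idx 7 -> match: F0=0 F1=7 F2=7; commitIndex=7
Op 10: F2 acks idx 1 -> match: F0=0 F1=7 F2=7; commitIndex=7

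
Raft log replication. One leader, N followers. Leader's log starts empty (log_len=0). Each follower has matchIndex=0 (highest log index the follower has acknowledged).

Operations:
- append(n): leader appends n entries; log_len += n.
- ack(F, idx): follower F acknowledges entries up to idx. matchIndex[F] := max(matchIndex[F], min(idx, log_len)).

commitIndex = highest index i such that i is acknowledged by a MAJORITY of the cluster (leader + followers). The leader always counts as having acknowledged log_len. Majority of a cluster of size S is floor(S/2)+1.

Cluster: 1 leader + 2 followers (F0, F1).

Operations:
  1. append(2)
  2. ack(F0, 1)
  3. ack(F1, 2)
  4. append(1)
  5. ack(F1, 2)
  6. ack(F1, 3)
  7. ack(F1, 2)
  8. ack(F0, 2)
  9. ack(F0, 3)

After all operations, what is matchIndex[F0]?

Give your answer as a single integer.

Op 1: append 2 -> log_len=2
Op 2: F0 acks idx 1 -> match: F0=1 F1=0; commitIndex=1
Op 3: F1 acks idx 2 -> match: F0=1 F1=2; commitIndex=2
Op 4: append 1 -> log_len=3
Op 5: F1 acks idx 2 -> match: F0=1 F1=2; commitIndex=2
Op 6: F1 acks idx 3 -> match: F0=1 F1=3; commitIndex=3
Op 7: F1 acks idx 2 -> match: F0=1 F1=3; commitIndex=3
Op 8: F0 acks idx 2 -> match: F0=2 F1=3; commitIndex=3
Op 9: F0 acks idx 3 -> match: F0=3 F1=3; commitIndex=3

Answer: 3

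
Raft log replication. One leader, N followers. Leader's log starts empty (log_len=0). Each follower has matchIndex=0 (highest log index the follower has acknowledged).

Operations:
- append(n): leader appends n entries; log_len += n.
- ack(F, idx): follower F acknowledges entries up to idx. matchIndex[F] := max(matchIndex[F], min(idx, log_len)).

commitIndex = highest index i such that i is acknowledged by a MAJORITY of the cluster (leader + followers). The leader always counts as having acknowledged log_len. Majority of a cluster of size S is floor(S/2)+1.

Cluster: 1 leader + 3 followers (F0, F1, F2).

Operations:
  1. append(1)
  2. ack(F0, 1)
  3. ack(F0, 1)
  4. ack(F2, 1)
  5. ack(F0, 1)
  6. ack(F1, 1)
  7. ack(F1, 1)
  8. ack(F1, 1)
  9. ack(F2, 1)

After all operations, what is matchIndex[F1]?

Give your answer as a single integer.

Op 1: append 1 -> log_len=1
Op 2: F0 acks idx 1 -> match: F0=1 F1=0 F2=0; commitIndex=0
Op 3: F0 acks idx 1 -> match: F0=1 F1=0 F2=0; commitIndex=0
Op 4: F2 acks idx 1 -> match: F0=1 F1=0 F2=1; commitIndex=1
Op 5: F0 acks idx 1 -> match: F0=1 F1=0 F2=1; commitIndex=1
Op 6: F1 acks idx 1 -> match: F0=1 F1=1 F2=1; commitIndex=1
Op 7: F1 acks idx 1 -> match: F0=1 F1=1 F2=1; commitIndex=1
Op 8: F1 acks idx 1 -> match: F0=1 F1=1 F2=1; commitIndex=1
Op 9: F2 acks idx 1 -> match: F0=1 F1=1 F2=1; commitIndex=1

Answer: 1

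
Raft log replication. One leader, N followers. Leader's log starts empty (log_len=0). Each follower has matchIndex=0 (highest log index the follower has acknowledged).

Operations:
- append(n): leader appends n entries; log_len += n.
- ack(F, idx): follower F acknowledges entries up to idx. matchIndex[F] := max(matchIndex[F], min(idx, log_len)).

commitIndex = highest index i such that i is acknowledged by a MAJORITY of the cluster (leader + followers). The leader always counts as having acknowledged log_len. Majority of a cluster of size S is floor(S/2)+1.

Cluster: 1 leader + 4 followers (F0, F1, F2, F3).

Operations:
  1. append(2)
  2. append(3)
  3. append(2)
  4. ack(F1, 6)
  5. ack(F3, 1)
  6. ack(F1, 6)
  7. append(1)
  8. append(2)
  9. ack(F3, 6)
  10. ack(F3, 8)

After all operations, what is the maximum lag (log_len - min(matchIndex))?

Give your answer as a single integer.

Answer: 10

Derivation:
Op 1: append 2 -> log_len=2
Op 2: append 3 -> log_len=5
Op 3: append 2 -> log_len=7
Op 4: F1 acks idx 6 -> match: F0=0 F1=6 F2=0 F3=0; commitIndex=0
Op 5: F3 acks idx 1 -> match: F0=0 F1=6 F2=0 F3=1; commitIndex=1
Op 6: F1 acks idx 6 -> match: F0=0 F1=6 F2=0 F3=1; commitIndex=1
Op 7: append 1 -> log_len=8
Op 8: append 2 -> log_len=10
Op 9: F3 acks idx 6 -> match: F0=0 F1=6 F2=0 F3=6; commitIndex=6
Op 10: F3 acks idx 8 -> match: F0=0 F1=6 F2=0 F3=8; commitIndex=6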